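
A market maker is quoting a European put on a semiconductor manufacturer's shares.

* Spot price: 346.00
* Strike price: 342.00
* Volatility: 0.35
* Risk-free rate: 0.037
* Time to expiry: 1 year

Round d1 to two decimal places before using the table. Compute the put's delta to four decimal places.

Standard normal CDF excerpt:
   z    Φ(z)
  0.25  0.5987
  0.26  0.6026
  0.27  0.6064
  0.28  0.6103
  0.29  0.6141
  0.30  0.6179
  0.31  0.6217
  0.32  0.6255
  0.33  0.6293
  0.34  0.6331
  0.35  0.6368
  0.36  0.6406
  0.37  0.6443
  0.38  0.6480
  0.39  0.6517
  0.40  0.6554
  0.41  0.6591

T = 1;  σ√T = 0.3500
d₁ = [ln(346/342) + (0.037 + ½·0.35²)·1] / (σ√T) = (0.0116 + 0.0982) / 0.3500 = 0.3139 ≈ 0.31
N(d₁) = N(0.31) = 0.6217
Δ_put = N(d₁) − 1 = 0.6217 − 1 = -0.3783

-0.3783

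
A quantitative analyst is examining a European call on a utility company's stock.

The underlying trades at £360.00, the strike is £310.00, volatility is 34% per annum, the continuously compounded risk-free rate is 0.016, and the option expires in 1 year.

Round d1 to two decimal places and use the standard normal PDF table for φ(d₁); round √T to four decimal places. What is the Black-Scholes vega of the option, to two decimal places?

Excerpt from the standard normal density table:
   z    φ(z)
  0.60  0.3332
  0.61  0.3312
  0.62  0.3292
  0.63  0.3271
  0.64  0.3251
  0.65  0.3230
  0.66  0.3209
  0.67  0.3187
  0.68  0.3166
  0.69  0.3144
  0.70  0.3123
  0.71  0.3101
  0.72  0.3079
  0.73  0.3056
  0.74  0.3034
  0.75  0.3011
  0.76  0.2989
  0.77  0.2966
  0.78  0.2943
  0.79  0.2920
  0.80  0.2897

115.52

σ√T = 0.34 × 1.0000 = 0.3400
ln(S/K) + (r + σ²/2)T = ln(360/310) + (0.016 + 0.34²/2)·1 = 0.1495 + 0.0738 = 0.2233
d₁ = 0.2233 / 0.3400 = 0.6569 → 0.66
√T = √1 = 1.0000
φ(d₁) = φ(0.66) = 0.3209
vega = S·φ(d₁)·√T = 360·0.3209·1.0000 = 115.5240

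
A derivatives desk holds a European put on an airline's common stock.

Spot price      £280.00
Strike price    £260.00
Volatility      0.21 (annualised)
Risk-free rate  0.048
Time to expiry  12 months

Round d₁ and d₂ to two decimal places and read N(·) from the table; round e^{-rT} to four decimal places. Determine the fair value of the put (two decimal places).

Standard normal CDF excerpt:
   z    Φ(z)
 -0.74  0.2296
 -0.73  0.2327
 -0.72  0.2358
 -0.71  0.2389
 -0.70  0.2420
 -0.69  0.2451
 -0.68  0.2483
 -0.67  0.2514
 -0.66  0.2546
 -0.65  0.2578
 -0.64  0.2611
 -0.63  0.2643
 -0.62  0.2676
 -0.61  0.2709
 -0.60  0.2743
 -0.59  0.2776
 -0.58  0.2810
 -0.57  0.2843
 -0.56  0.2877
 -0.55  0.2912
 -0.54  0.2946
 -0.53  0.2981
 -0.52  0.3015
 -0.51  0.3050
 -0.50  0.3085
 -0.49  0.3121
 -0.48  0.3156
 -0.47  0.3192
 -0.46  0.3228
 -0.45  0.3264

£9.58

σ√T = 0.21 × 1.0000 = 0.2100
d₁ = [ln(280/260) + (0.048 + 0.21²/2)·1] / 0.2100 = [0.0741 + 0.0701] / 0.2100 = 0.6865 ⇒ 0.69
d₂ = d₁ − σ√T = 0.6865 − 0.2100 = 0.4765 ⇒ 0.48
exp(−rT) = exp(−0.048·1) = 0.9531
N(−d₂) = N(-0.48) = 0.3156;  N(−d₁) = N(-0.69) = 0.2451
P = 260·0.9531·0.3156 − 280·0.2451 = 78.2076 − 68.6280 = 9.5796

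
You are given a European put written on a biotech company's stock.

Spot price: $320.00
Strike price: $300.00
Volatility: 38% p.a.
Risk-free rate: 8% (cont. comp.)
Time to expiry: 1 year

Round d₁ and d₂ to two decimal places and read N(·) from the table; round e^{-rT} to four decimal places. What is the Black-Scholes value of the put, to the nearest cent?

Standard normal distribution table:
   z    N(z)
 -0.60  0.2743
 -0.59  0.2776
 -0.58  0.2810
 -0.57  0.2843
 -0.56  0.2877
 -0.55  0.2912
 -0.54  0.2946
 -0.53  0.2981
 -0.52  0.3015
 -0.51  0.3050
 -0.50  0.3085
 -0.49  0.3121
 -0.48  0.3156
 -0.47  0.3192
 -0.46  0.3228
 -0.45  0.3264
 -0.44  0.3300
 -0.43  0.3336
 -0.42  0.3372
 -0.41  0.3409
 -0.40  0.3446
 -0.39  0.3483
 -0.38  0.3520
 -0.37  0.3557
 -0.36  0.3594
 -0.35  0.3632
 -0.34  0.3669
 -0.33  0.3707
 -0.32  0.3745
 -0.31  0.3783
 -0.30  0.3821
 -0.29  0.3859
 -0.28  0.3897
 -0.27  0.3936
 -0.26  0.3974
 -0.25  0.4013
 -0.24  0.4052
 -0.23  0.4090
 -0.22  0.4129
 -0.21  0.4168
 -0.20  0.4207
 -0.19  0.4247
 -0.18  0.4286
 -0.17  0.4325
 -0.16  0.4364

$26.64

T = 1;  σ√T = 0.3800
ln(S/K) + (r + σ²/2)T = ln(320/300) + (0.08 + 0.38²/2)·1 = 0.0645 + 0.1522 = 0.2167
d₁ = 0.2167 / 0.3800 = 0.5704 ⇒ 0.57
d₂ = d₁ − σ√T = 0.5704 − 0.3800 = 0.1904 ⇒ 0.19
exp(−rT) = exp(−0.08·1) = 0.9231
N(−d₂) = N(-0.19) = 0.4247;  N(−d₁) = N(-0.57) = 0.2843
P = 300·0.9231·0.4247 − 320·0.2843 = 117.6122 − 90.9760 = 26.6362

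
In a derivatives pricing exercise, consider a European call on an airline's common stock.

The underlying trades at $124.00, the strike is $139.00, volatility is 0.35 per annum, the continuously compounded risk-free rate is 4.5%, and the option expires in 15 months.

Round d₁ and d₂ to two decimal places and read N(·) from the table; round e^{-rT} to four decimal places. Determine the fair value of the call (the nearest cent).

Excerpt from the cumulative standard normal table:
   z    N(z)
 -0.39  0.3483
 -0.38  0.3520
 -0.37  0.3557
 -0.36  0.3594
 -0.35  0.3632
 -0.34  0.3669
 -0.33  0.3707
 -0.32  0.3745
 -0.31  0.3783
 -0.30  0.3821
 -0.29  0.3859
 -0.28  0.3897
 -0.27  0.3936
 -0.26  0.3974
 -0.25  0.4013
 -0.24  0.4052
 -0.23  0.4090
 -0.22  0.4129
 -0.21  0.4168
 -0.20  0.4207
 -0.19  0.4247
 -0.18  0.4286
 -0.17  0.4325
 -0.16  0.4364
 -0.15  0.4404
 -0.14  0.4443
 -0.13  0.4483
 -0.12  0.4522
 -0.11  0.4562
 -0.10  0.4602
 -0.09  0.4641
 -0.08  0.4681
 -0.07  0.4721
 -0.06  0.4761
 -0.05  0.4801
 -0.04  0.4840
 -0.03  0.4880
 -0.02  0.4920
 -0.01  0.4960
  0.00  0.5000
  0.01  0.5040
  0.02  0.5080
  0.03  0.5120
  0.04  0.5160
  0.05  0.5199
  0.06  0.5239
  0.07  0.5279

T = 1.25;  σ√T = 0.3913
ln(S/K) + (r + σ²/2)T = ln(124/139) + (0.045 + 0.35²/2)·1.25 = -0.1142 + 0.1328 = 0.0186
d₁ = 0.0186 / 0.3913 = 0.0476 ≈ 0.05
d₂ = d₁ − σ√T = 0.0476 − 0.3913 = -0.3437 ≈ -0.34
exp(−rT) = exp(−0.045·1.25) = 0.9453
N(d₁) = N(0.05) = 0.5199;  N(d₂) = N(-0.34) = 0.3669
C = 124·0.5199 − 139·0.9453·0.3669 = 64.4676 − 48.2094 = 16.2582

$16.26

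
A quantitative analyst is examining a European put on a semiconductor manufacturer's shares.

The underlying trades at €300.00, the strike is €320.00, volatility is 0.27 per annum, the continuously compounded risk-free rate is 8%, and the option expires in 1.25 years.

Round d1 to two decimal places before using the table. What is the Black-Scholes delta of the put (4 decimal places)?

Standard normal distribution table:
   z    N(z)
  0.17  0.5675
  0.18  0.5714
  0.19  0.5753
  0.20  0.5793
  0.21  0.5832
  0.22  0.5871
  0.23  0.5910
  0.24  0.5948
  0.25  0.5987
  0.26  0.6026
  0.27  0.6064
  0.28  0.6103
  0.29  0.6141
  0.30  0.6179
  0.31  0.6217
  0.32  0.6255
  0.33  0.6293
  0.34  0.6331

T = 1.25;  σ√T = 0.3019
d₁ = [ln(300/320) + (0.08 + ½·0.27²)·1.25] / (σ√T) = (-0.0645 + 0.1456) / 0.3019 = 0.2684 ⇒ 0.27
N(d₁) = N(0.27) = 0.6064
Δ_put = N(d₁) − 1 = 0.6064 − 1 = -0.3936

-0.3936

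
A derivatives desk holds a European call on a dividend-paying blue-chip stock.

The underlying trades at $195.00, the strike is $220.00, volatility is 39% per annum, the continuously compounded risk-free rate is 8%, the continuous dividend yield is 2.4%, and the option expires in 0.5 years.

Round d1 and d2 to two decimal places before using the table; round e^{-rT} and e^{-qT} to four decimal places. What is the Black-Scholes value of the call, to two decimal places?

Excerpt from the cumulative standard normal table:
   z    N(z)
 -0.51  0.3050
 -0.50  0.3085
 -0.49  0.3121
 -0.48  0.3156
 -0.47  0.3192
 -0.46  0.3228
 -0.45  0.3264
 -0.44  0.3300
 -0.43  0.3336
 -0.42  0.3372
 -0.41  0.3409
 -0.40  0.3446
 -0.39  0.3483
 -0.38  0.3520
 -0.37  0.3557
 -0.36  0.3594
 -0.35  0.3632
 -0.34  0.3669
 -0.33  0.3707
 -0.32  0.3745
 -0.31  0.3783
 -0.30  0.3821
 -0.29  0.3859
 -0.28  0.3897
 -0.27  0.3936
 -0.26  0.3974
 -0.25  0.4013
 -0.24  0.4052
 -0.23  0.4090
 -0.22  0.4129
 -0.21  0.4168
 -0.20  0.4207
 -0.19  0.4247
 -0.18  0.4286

$13.59

σ√T = 0.39 × 0.7071 = 0.2758
d₁ = [ln(195/220) + (0.08 − 0.024 + 0.39²/2)·0.5] / 0.2758 = [-0.1206 + 0.0660] / 0.2758 = -0.1980 ⇒ -0.20
d₂ = d₁ − σ√T = -0.1980 − 0.2758 = -0.4738 ⇒ -0.47
e^(−qT) = e^(−0.024·0.5) = 0.9881;  e^(−rT) = e^(−0.08·0.5) = 0.9608
N(d₁) = N(-0.20) = 0.4207;  N(d₂) = N(-0.47) = 0.3192
C = 195·0.9881·0.4207 − 220·0.9608·0.3192 = 81.0603 − 67.4712 = 13.5890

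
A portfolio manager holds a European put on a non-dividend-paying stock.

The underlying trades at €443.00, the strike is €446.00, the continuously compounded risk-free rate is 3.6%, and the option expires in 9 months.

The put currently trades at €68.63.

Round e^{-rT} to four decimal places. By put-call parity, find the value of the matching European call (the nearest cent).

€77.49

e^(−rT) = e^(−0.036·0.75) = 0.9734
Put-call parity: C − P = S − K·e^(−rT) = 443 − 446·0.9734 = 443 − 434.1364 = 8.8636
C = P + (C − P) = 68.63 + (8.8636) = 77.4936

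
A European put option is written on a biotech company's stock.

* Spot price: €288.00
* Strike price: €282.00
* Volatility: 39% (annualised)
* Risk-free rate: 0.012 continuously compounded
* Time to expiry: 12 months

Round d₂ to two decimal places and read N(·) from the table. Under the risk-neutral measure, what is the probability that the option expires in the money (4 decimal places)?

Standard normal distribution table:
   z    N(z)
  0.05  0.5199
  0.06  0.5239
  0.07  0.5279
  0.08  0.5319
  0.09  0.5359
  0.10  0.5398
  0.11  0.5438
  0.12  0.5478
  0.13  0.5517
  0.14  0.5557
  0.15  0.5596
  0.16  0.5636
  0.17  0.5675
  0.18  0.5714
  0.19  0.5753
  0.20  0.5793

0.5438

σ√T = 0.39·√1 = 0.3900
d₁ = [ln(288/282) + (0.012 + ½·0.39²)·1] / (σ√T) = (0.0211 + 0.0881) / 0.3900 = 0.2798 ⇒ 0.28
d₂ = 0.2798 − 0.3900 = -0.1102 ⇒ -0.11
Pr(exercise) under Q = N(−d₂) = N(0.11) = 0.5438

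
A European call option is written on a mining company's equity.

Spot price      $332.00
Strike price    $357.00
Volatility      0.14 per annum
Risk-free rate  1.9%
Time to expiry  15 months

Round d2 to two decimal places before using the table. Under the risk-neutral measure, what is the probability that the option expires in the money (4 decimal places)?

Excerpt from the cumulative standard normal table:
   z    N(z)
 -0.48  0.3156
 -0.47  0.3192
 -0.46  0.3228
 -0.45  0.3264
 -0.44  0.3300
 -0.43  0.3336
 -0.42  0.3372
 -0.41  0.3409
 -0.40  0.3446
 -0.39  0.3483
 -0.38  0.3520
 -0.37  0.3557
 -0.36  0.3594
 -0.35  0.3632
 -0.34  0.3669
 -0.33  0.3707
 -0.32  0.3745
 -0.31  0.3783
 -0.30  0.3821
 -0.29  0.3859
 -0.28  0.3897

σ√T = 0.14·√1.25 = 0.1565
d₁ = [ln(332/357) + (0.019 + 0.14²/2)·1.25] / 0.1565 = [-0.0726 + 0.0360] / 0.1565 = -0.2338 ≈ -0.23
d₂ = d₁ − σ√T = -0.2338 − 0.1565 = -0.3904 ≈ -0.39
Pr(exercise) under Q = N(d₂) = 0.3483

0.3483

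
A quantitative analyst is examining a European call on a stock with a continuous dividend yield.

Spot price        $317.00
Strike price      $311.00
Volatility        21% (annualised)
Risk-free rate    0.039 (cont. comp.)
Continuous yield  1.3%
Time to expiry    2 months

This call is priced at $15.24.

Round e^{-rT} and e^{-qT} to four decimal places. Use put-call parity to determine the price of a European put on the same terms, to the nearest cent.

$7.92

e^(−qT) = e^(−0.013·0.1667) = 0.9978;  e^(−rT) = e^(−0.039·0.1667) = 0.9935
Put-call parity: C − P = S·e^(−qT) − K·e^(−rT) = 317·0.9978 − 311·0.9935 = 316.3026 − 308.9785 = 7.3241
P = C − (C − P) = 15.24 − (7.3241) = 7.9159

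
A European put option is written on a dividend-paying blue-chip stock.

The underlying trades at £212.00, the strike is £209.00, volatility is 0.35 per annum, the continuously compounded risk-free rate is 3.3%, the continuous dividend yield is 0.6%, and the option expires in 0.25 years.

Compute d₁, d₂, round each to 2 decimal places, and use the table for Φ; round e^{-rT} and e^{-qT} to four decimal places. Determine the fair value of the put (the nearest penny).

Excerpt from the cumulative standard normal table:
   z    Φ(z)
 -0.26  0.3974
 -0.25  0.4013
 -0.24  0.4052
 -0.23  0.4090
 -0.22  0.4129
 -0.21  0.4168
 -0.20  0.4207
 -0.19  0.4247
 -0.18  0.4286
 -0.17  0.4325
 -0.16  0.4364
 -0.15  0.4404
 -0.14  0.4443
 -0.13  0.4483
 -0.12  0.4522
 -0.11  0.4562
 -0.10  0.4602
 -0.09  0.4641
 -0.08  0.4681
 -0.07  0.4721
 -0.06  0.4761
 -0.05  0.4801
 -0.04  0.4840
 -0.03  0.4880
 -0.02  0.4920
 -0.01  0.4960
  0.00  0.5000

£12.93

σ√T = 0.35·√0.25 = 0.1750
ln(S/K) + (r − q + σ²/2)T = ln(212/209) + (0.033 − 0.006 + 0.35²/2)·0.25 = 0.0143 + 0.0221 = 0.0363
d₁ = 0.0363 / 0.1750 = 0.2075 ≈ 0.21
d₂ = d₁ − σ√T = 0.2075 − 0.1750 = 0.0325 ≈ 0.03
exp(−qT) = exp(−0.006·0.25) = 0.9985;  exp(−rT) = exp(−0.033·0.25) = 0.9918
P = 209·0.9918·N(-0.03) − 212·0.9985·N(-0.21) = 209·0.9918·0.4880 − 212·0.9985·0.4168 = 101.1557 − 88.2291 = 12.9266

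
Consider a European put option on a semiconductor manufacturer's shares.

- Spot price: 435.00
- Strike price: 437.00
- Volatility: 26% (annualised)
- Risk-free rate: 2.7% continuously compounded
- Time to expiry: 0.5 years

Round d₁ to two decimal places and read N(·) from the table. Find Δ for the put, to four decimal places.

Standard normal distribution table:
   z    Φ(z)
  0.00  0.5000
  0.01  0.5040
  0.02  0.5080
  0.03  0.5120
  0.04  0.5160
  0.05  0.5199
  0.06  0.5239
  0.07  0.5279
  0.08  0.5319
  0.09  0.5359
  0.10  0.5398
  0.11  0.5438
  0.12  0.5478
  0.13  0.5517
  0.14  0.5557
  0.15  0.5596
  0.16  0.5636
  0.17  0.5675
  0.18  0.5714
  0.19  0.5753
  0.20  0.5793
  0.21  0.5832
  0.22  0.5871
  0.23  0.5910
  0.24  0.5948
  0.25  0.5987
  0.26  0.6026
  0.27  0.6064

-0.4443

T = 0.5;  σ√T = 0.1838
ln(S/K) + (r + σ²/2)T = ln(435/437) + (0.027 + 0.26²/2)·0.5 = -0.0046 + 0.0304 = 0.0258
d₁ = 0.0258 / 0.1838 = 0.1404 → 0.14
N(d₁) = N(0.14) = 0.5557
Δ_put = N(d₁) − 1 = 0.5557 − 1 = -0.4443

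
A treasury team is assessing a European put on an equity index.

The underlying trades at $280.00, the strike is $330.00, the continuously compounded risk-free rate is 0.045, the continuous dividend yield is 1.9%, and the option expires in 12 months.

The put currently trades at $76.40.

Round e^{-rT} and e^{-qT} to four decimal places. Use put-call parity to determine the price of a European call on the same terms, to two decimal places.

exp(−qT) = exp(−0.019·1) = 0.9812;  exp(−rT) = exp(−0.045·1) = 0.9560
Put-call parity: C − P = S·e^(−qT) − K·e^(−rT) = 280·0.9812 − 330·0.9560 = 274.7360 − 315.4800 = -40.7440
C = P + (C − P) = 76.40 + (-40.7440) = 35.6560

$35.66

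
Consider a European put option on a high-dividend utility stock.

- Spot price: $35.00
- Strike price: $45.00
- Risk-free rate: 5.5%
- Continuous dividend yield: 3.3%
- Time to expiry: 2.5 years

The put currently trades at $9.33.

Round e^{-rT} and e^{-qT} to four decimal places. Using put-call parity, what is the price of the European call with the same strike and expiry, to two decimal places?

$2.34

e^(−qT) = e^(−0.033·2.5) = 0.9208;  e^(−rT) = e^(−0.055·2.5) = 0.8715
Put-call parity: C − P = S·e^(−qT) − K·e^(−rT) = 35·0.9208 − 45·0.8715 = 32.2280 − 39.2175 = -6.9895
C = P + (C − P) = 9.33 + (-6.9895) = 2.3405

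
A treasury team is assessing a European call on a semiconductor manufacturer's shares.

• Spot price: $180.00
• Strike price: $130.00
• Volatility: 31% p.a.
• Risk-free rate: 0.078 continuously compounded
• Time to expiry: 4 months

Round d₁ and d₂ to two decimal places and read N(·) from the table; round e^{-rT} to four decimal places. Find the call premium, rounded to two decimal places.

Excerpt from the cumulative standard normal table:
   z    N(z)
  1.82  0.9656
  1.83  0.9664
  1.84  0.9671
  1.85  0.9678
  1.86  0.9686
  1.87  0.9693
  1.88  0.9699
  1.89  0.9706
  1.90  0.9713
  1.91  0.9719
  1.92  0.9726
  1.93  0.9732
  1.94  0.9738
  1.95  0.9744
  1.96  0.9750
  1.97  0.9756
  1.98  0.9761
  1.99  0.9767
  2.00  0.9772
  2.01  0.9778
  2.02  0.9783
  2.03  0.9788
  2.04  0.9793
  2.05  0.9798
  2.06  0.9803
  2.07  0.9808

$53.59

σ√T = 0.31 × 0.5774 = 0.1790
d₁ = [ln(180/130) + (0.078 + 0.31²/2)·0.3333] / 0.1790 = [0.3254 + 0.0420] / 0.1790 = 2.0530 ⇒ 2.05
d₂ = d₁ − σ√T = 2.0530 − 0.1790 = 1.8740 ⇒ 1.87
e^(−rT) = e^(−0.078·0.3333) = 0.9743
C = 180·N(2.05) − 130·0.9743·N(1.87) = 180·0.9798 − 130·0.9743·0.9693 = 176.3640 − 122.7706 = 53.5934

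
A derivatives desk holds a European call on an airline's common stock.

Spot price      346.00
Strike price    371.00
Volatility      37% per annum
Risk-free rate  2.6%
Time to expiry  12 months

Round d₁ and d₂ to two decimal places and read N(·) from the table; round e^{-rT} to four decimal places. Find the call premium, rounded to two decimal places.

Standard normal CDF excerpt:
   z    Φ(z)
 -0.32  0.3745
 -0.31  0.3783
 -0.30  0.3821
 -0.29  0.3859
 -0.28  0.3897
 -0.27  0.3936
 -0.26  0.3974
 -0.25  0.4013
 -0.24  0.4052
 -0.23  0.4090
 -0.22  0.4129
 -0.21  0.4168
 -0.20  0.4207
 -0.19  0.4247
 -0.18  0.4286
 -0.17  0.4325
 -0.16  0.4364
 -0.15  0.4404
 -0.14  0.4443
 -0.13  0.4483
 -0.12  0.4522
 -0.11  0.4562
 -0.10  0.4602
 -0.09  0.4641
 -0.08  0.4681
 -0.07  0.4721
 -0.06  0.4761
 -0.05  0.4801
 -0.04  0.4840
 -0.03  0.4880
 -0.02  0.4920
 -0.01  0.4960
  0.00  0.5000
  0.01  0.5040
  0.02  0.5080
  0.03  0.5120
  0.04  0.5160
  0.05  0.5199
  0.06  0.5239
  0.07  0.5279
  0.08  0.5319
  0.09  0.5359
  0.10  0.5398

44.54

T = 1;  σ√T = 0.3700
d₁ = [ln(346/371) + (0.026 + 0.37²/2)·1] / 0.3700 = [-0.0698 + 0.0944] / 0.3700 = 0.0667 which rounds to 0.07
d₂ = d₁ − σ√T = 0.0667 − 0.3700 = -0.3033 which rounds to -0.30
e^(−rT) = e^(−0.026·1) = 0.9743
N(d₁) = N(0.07) = 0.5279;  N(d₂) = N(-0.30) = 0.3821
C = 346·0.5279 − 371·0.9743·0.3821 = 182.6534 − 138.1159 = 44.5375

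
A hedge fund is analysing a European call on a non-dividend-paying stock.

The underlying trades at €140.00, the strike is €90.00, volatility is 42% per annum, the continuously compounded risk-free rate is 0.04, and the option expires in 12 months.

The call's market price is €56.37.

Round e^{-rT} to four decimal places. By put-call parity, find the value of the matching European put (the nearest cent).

€2.84

exp(−rT) = exp(−0.04·1) = 0.9608
Put-call parity: C − P = S − K·e^(−rT) = 140 − 90·0.9608 = 140 − 86.4720 = 53.5280
P = C − (C − P) = 56.37 − (53.5280) = 2.8420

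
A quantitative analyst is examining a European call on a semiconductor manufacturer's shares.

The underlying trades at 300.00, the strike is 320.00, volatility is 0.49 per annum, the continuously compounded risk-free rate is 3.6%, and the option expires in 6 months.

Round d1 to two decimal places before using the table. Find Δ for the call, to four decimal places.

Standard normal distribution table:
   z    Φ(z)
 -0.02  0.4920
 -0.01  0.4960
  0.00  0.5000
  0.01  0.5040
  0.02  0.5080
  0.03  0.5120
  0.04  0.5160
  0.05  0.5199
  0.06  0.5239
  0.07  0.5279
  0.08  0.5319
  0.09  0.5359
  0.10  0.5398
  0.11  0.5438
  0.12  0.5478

σ√T = 0.49·√0.5 = 0.3465
d₁ = [ln(300/320) + (0.036 + 0.49²/2)·0.5] / 0.3465 = [-0.0645 + 0.0780] / 0.3465 = 0.0389 ⇒ 0.04
N(d₁) = N(0.04) = 0.5160
Δ_call = N(d₁) = 0.5160

0.5160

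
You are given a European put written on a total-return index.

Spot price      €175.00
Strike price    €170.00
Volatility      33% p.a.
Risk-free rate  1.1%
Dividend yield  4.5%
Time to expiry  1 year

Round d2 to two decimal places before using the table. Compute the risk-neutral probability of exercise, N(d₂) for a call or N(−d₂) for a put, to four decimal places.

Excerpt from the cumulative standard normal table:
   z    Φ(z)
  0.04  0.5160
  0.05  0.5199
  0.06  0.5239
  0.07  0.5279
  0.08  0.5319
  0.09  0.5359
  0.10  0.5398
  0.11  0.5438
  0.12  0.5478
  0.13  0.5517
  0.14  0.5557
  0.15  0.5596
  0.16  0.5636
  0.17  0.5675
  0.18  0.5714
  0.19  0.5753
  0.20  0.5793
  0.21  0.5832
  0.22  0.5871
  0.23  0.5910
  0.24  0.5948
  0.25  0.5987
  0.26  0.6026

0.5714

σ√T = 0.33 × 1.0000 = 0.3300
d₁ = [ln(175/170) + (0.011 − 0.045 + 0.33²/2)·1] / 0.3300 = [0.0290 + 0.0205] / 0.3300 = 0.1498 which rounds to 0.15
d₂ = d₁ − σ√T = 0.1498 − 0.3300 = -0.1802 which rounds to -0.18
Pr(exercise) under Q = N(−d₂) = N(0.18) = 0.5714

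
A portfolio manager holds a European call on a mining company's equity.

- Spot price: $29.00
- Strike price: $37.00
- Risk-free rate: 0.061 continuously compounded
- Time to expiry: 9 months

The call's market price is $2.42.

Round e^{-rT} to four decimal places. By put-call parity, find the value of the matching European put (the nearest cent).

$8.77

exp(−rT) = exp(−0.061·0.75) = 0.9553
Put-call parity: C − P = S − K·e^(−rT) = 29 − 37·0.9553 = 29 − 35.3461 = -6.3461
P = C − (C − P) = 2.42 − (-6.3461) = 8.7661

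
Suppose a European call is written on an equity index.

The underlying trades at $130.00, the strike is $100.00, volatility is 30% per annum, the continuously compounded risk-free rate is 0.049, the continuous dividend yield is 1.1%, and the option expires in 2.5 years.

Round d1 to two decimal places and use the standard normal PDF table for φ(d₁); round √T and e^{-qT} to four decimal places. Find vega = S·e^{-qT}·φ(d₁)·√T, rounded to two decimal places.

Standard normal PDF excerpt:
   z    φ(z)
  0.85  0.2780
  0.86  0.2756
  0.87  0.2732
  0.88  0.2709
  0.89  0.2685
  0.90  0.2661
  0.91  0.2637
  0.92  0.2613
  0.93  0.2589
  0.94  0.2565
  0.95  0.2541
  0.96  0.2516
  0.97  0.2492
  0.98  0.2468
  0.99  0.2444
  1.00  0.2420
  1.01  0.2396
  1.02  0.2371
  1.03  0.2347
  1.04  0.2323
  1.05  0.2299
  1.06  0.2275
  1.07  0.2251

σ√T = 0.3·√2.5 = 0.4743
d₁ = [ln(130/100) + (0.049 − 0.011 + 0.3²/2)·2.5] / 0.4743 = [0.2624 + 0.2075] / 0.4743 = 0.9906 → 0.99
√T = √2.5 = 1.5811
φ(d₁) = φ(0.99) = 0.2444
e^(−qT) = e^(−0.011·2.5) = 0.9729
vega = S·e^(−qT)·φ(d₁)·√T = 130·0.9729·0.2444·1.5811 = 48.8733
(Vega is the same for a European call and put with the same parameters.)

48.87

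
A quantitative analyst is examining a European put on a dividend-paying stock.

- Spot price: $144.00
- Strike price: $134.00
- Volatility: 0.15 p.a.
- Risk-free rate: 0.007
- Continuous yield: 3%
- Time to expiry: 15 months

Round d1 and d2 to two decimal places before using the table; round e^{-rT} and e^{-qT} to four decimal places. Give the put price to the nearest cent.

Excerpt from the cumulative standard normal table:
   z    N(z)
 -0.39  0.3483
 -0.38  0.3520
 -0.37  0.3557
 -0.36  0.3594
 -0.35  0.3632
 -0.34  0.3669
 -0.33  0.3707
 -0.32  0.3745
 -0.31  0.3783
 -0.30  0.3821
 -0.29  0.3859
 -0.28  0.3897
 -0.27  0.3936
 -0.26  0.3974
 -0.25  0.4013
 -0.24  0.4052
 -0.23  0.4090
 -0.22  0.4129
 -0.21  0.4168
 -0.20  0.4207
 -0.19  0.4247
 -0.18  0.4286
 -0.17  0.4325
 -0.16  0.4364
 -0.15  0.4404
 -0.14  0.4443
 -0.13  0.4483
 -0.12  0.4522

σ√T = 0.15 × 1.1180 = 0.1677
ln(S/K) + (r − q + σ²/2)T = ln(144/134) + (0.007 − 0.03 + 0.15²/2)·1.25 = 0.0720 − 0.0147 = 0.0573
d₁ = 0.0573 / 0.1677 = 0.3416 → 0.34
d₂ = d₁ − σ√T = 0.3416 − 0.1677 = 0.1739 → 0.17
exp(−qT) = exp(−0.03·1.25) = 0.9632;  exp(−rT) = exp(−0.007·1.25) = 0.9913
P = 134·0.9913·N(-0.17) − 144·0.9632·N(-0.34) = 134·0.9913·0.4325 − 144·0.9632·0.3669 = 57.4508 − 50.8893 = 6.5615

$6.56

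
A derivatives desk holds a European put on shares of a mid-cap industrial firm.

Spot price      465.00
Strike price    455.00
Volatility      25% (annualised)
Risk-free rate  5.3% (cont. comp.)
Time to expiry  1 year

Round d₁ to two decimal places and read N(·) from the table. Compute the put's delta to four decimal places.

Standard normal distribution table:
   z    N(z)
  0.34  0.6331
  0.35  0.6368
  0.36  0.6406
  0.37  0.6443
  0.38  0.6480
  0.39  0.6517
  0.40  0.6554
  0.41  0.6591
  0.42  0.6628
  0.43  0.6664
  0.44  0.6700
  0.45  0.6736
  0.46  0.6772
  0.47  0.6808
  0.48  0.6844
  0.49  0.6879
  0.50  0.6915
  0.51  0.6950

σ√T = 0.25·√1 = 0.2500
ln(S/K) + (r + σ²/2)T = ln(465/455) + (0.053 + 0.25²/2)·1 = 0.0217 + 0.0842 = 0.1060
d₁ = 0.1060 / 0.2500 = 0.4240 ⇒ 0.42
N(d₁) = N(0.42) = 0.6628
Δ_put = N(d₁) − 1 = 0.6628 − 1 = -0.3372

-0.3372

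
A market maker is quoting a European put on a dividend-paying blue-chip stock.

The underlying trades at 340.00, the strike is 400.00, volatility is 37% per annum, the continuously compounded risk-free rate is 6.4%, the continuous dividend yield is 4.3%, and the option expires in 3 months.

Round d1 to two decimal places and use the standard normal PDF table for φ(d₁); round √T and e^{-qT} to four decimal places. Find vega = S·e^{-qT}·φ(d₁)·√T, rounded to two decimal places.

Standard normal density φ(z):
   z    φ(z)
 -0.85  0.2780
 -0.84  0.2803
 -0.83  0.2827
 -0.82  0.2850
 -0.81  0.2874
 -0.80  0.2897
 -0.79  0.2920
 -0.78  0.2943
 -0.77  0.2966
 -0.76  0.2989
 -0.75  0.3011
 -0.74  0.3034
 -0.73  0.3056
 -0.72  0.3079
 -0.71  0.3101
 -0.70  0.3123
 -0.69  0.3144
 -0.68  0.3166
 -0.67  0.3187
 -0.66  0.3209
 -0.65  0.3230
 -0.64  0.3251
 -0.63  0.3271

T = 0.25;  σ√T = 0.1850
d₁ = [ln(340/400) + (0.064 − 0.043 + ½·0.37²)·0.25] / (σ√T) = (-0.1625 + 0.0224) / 0.1850 = -0.7576 ⇒ -0.76
√T = √0.25 = 0.5000
φ(d₁) = φ(-0.76) = 0.2989
e^(−qT) = e^(−0.043·0.25) = 0.9893
vega = S·e^(−qT)·φ(d₁)·√T = 340·0.9893·0.2989·0.5000 = 50.2693

50.27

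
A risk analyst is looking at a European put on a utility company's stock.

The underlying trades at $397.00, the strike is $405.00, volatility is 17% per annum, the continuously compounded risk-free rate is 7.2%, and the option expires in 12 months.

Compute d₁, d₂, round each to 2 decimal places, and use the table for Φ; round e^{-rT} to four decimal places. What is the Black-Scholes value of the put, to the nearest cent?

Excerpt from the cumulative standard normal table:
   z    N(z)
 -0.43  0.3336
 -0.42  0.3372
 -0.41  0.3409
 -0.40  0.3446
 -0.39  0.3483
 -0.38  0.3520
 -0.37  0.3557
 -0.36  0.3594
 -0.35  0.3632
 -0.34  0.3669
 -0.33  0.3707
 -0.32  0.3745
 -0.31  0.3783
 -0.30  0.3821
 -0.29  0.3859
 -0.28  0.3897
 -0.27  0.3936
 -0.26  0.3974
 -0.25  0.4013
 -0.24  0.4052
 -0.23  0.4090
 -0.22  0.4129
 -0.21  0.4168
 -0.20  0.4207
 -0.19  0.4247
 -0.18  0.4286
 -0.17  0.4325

σ√T = 0.17·√1 = 0.1700
d₁ = [ln(397/405) + (0.072 + 0.17²/2)·1] / 0.1700 = [-0.0200 + 0.0864] / 0.1700 = 0.3912 ≈ 0.39
d₂ = d₁ − σ√T = 0.3912 − 0.1700 = 0.2212 ≈ 0.22
exp(−rT) = exp(−0.072·1) = 0.9305
N(−d₂) = N(-0.22) = 0.4129;  N(−d₁) = N(-0.39) = 0.3483
P = 405·0.9305·0.4129 − 397·0.3483 = 155.6024 − 138.2751 = 17.3273

$17.33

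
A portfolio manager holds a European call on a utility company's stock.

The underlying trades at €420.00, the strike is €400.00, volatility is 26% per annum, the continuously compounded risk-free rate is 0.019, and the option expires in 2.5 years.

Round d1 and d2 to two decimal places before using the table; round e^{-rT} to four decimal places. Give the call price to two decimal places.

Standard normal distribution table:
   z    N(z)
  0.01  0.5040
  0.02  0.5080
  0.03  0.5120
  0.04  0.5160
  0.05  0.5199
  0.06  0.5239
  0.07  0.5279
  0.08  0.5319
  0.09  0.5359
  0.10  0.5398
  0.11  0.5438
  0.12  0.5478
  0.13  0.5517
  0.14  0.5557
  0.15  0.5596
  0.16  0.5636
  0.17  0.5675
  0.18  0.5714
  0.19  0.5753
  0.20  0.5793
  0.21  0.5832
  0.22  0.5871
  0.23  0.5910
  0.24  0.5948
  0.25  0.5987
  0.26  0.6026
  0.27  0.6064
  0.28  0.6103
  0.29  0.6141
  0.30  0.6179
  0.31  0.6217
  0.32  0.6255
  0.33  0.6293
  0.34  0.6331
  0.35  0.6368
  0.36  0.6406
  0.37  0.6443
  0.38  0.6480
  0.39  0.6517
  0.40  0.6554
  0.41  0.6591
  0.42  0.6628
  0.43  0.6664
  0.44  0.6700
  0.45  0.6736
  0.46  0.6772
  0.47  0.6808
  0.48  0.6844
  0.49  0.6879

€86.10

σ√T = 0.26 × 1.5811 = 0.4111
ln(S/K) + (r + σ²/2)T = ln(420/400) + (0.019 + 0.26²/2)·2.5 = 0.0488 + 0.1320 = 0.1808
d₁ = 0.1808 / 0.4111 = 0.4398 ≈ 0.44
d₂ = d₁ − σ√T = 0.4398 − 0.4111 = 0.0287 ≈ 0.03
e^(−rT) = e^(−0.019·2.5) = 0.9536
N(d₁) = N(0.44) = 0.6700;  N(d₂) = N(0.03) = 0.5120
C = 420·0.6700 − 400·0.9536·0.5120 = 281.4000 − 195.2973 = 86.1027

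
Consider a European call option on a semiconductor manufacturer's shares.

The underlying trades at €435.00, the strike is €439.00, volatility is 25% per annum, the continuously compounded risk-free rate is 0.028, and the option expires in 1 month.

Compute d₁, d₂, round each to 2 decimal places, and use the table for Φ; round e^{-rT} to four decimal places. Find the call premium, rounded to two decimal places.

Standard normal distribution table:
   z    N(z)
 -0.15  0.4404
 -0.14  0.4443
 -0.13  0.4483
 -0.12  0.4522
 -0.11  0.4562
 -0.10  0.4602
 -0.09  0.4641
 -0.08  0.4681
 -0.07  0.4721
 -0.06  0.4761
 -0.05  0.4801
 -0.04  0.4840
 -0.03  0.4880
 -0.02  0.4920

σ√T = 0.25·√0.08333 = 0.0722
d₁ = [ln(435/439) + (0.028 + 0.25²/2)·0.08333] / 0.0722 = [-0.0092 + 0.0049] / 0.0722 = -0.0584 → -0.06
d₂ = d₁ − σ√T = -0.0584 − 0.0722 = -0.1306 → -0.13
e^(−rT) = e^(−0.028·0.08333) = 0.9977
C = 435·N(-0.06) − 439·0.9977·N(-0.13) = 435·0.4761 − 439·0.9977·0.4483 = 207.1035 − 196.3511 = 10.7524

€10.75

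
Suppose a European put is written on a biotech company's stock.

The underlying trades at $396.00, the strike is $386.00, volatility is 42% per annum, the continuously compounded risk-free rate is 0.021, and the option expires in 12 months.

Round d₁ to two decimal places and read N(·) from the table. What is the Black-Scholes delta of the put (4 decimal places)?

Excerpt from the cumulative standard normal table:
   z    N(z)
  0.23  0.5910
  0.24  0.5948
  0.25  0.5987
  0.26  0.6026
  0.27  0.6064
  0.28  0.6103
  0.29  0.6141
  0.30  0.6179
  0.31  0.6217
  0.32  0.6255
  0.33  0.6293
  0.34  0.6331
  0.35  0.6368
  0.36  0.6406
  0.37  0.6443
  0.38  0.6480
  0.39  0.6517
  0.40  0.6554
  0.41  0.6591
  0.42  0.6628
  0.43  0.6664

-0.3745

T = 1;  σ√T = 0.4200
d₁ = [ln(396/386) + (0.021 + 0.42²/2)·1] / 0.4200 = [0.0256 + 0.1092] / 0.4200 = 0.3209 which rounds to 0.32
N(d₁) = N(0.32) = 0.6255
Δ_put = N(d₁) − 1 = 0.6255 − 1 = -0.3745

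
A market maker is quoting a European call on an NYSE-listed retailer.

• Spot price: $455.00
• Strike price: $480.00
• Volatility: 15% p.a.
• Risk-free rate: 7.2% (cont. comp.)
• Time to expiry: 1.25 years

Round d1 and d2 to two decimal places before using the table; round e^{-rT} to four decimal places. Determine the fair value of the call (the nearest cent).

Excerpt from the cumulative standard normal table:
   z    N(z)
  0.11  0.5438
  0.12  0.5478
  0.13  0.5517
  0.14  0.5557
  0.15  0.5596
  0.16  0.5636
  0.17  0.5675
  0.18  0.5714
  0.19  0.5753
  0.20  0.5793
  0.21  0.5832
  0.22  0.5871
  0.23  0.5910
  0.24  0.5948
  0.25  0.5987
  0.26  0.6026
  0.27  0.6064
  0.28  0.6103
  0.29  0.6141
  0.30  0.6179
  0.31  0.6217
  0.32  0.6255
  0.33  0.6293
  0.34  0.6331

$39.13

σ√T = 0.15·√1.25 = 0.1677
ln(S/K) + (r + σ²/2)T = ln(455/480) + (0.072 + 0.15²/2)·1.25 = -0.0535 + 0.1041 = 0.0506
d₁ = 0.0506 / 0.1677 = 0.3016 ⇒ 0.30
d₂ = d₁ − σ√T = 0.3016 − 0.1677 = 0.1339 ⇒ 0.13
e^(−rT) = e^(−0.072·1.25) = 0.9139
N(d₁) = N(0.30) = 0.6179;  N(d₂) = N(0.13) = 0.5517
C = 455·0.6179 − 480·0.9139·0.5517 = 281.1445 − 242.0153 = 39.1292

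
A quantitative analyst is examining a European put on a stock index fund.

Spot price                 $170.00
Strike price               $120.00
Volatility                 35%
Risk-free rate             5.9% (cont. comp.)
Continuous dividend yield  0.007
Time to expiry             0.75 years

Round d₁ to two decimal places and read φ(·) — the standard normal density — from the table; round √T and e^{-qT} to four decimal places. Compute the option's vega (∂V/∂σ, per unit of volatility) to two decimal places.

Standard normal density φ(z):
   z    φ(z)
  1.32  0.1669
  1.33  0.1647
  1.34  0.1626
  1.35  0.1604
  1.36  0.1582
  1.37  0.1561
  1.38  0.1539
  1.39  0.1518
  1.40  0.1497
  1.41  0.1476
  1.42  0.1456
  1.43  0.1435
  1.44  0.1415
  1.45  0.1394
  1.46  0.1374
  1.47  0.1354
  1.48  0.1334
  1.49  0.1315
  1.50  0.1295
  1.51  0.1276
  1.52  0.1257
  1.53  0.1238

21.02

T = 0.75;  σ√T = 0.3031
d₁ = [ln(170/120) + (0.059 − 0.007 + 0.35²/2)·0.75] / 0.3031 = [0.3483 + 0.0849] / 0.3031 = 1.4293 ⇒ 1.43
√T = √0.75 = 0.8660
φ(d₁) = φ(1.43) = 0.1435
exp(−qT) = exp(−0.007·0.75) = 0.9948
vega = S·exp(−qT)·φ(d₁)·√T = 170·0.9948·0.1435·0.8660 = 21.0162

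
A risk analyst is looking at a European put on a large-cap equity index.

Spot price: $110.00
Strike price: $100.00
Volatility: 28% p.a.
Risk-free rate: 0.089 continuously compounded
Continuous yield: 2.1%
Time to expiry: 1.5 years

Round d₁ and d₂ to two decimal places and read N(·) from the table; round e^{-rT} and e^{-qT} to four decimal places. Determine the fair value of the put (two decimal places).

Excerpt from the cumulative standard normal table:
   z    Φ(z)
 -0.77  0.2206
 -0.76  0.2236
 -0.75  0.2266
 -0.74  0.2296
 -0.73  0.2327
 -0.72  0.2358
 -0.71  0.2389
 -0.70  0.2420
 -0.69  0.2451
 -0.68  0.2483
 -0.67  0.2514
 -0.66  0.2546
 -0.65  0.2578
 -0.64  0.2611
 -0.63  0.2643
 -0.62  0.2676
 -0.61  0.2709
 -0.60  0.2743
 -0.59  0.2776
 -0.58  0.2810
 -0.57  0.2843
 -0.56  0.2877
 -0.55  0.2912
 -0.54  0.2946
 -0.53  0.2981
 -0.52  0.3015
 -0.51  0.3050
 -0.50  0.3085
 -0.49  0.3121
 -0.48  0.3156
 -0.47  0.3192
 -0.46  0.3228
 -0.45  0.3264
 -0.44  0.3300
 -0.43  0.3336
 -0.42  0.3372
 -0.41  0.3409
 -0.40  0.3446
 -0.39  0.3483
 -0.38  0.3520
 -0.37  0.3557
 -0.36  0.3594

$6.00

T = 1.5;  σ√T = 0.3429
d₁ = [ln(110/100) + (0.089 − 0.021 + ½·0.28²)·1.5] / (σ√T) = (0.0953 + 0.1608) / 0.3429 = 0.7468 → 0.75
d₂ = 0.7468 − 0.3429 = 0.4039 → 0.40
exp(−qT) = exp(−0.021·1.5) = 0.9690;  exp(−rT) = exp(−0.089·1.5) = 0.8750
P = 100·0.8750·N(-0.40) − 110·0.9690·N(-0.75) = 100·0.8750·0.3446 − 110·0.9690·0.2266 = 30.1525 − 24.1533 = 5.9992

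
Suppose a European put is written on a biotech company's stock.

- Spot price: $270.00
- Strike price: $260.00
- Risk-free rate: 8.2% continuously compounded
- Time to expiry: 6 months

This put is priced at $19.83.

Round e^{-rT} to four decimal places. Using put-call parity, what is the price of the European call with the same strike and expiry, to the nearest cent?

exp(−rT) = exp(−0.082·0.5) = 0.9598
Put-call parity: C − P = S − K·e^(−rT) = 270 − 260·0.9598 = 270 − 249.5480 = 20.4520
C = P + (C − P) = 19.83 + (20.4520) = 40.2820

$40.28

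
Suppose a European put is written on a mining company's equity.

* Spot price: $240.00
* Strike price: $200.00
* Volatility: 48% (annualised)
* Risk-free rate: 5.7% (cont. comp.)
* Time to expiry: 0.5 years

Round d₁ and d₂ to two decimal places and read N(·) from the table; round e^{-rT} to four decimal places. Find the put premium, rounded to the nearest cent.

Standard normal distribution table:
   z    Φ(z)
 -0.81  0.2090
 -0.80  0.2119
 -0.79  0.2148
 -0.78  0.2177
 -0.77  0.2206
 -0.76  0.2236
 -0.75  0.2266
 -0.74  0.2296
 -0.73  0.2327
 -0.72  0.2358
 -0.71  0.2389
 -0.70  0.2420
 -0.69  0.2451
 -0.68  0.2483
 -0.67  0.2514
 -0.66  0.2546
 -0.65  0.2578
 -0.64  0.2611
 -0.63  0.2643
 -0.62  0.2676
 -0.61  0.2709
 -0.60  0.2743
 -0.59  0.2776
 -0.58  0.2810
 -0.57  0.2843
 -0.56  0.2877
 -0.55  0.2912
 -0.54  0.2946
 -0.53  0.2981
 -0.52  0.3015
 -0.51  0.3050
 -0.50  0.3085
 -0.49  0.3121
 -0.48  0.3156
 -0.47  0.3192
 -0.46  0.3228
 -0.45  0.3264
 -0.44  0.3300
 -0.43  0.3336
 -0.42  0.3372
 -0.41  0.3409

$11.89

σ√T = 0.48·√0.5 = 0.3394
d₁ = [ln(240/200) + (0.057 + ½·0.48²)·0.5] / (σ√T) = (0.1823 + 0.0861) / 0.3394 = 0.7908 which rounds to 0.79
d₂ = 0.7908 − 0.3394 = 0.4514 which rounds to 0.45
exp(−rT) = exp(−0.057·0.5) = 0.9719
N(−d₂) = N(-0.45) = 0.3264;  N(−d₁) = N(-0.79) = 0.2148
P = 200·0.9719·0.3264 − 240·0.2148 = 63.4456 − 51.5520 = 11.8936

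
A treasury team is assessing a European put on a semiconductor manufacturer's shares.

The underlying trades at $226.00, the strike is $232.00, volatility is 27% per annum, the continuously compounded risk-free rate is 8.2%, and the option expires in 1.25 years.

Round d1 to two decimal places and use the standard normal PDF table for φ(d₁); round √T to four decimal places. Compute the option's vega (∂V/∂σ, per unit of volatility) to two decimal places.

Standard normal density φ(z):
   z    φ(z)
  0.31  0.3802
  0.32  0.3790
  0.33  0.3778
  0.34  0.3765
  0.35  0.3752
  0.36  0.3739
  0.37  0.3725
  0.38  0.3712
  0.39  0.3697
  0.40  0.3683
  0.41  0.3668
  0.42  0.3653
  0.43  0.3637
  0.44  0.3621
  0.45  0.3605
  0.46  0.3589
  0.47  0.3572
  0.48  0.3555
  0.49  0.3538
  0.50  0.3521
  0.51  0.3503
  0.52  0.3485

93.06

σ√T = 0.27·√1.25 = 0.3019
d₁ = [ln(226/232) + (0.082 + 0.27²/2)·1.25] / 0.3019 = [-0.0262 + 0.1481] / 0.3019 = 0.4037 ≈ 0.40
√T = √1.25 = 1.1180
φ(d₁) = φ(0.40) = 0.3683
vega = S·φ(d₁)·√T = 226·0.3683·1.1180 = 93.0576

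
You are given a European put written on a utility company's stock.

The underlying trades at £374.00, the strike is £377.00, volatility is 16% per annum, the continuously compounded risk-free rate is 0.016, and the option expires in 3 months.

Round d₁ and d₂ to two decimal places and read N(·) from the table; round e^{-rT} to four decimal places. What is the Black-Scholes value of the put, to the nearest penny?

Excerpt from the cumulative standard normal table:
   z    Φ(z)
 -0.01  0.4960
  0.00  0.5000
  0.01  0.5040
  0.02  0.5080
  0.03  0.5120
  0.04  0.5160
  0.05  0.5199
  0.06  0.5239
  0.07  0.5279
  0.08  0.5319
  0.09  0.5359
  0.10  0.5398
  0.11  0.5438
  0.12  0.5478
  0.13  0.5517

T = 0.25;  σ√T = 0.0800
d₁ = [ln(374/377) + (0.016 + 0.16²/2)·0.25] / 0.0800 = [-0.0080 + 0.0072] / 0.0800 = -0.0099 → -0.01
d₂ = d₁ − σ√T = -0.0099 − 0.0800 = -0.0899 → -0.09
exp(−rT) = exp(−0.016·0.25) = 0.9960
P = 377·0.9960·N(0.09) − 374·N(0.01) = 377·0.9960·0.5359 − 374·0.5040 = 201.2262 − 188.4960 = 12.7302

£12.73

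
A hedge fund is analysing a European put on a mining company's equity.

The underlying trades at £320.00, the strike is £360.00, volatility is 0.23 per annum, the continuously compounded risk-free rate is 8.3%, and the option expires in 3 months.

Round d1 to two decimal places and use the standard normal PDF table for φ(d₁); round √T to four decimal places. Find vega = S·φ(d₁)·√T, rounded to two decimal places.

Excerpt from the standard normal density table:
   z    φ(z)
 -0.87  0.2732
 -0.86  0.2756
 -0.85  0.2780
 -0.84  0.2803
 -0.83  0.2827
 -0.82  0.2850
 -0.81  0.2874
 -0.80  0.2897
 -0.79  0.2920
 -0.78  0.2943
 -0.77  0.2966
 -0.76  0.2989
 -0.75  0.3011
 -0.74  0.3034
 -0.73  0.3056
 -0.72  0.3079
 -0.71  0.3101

46.72

T = 0.25;  σ√T = 0.1150
d₁ = [ln(320/360) + (0.083 + ½·0.23²)·0.25] / (σ√T) = (-0.1178 + 0.0274) / 0.1150 = -0.7863 → -0.79
√T = √0.25 = 0.5000
φ(d₁) = φ(-0.79) = 0.2920
vega = S·φ(d₁)·√T = 320·0.2920·0.5000 = 46.7200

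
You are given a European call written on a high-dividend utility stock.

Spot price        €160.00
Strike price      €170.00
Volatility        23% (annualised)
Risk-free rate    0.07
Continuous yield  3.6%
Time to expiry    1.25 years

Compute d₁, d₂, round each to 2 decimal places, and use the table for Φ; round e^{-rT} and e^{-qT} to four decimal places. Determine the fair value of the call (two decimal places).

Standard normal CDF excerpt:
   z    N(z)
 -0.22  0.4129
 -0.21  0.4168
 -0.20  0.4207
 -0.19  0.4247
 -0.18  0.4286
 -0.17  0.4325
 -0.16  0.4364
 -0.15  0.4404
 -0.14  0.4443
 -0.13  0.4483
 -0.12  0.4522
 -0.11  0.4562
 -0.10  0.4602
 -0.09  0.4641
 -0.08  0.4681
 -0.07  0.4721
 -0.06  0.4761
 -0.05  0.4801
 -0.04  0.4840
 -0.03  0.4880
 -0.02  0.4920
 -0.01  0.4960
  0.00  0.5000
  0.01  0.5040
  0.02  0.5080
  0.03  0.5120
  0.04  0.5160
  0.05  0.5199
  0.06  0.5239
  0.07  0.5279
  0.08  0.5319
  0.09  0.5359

€14.61

T = 1.25;  σ√T = 0.2571
d₁ = [ln(160/170) + (0.07 − 0.036 + 0.23²/2)·1.25] / 0.2571 = [-0.0606 + 0.0756] / 0.2571 = 0.0581 which rounds to 0.06
d₂ = d₁ − σ√T = 0.0581 − 0.2571 = -0.1991 which rounds to -0.20
e^(−qT) = e^(−0.036·1.25) = 0.9560;  e^(−rT) = e^(−0.07·1.25) = 0.9162
N(d₁) = N(0.06) = 0.5239;  N(d₂) = N(-0.20) = 0.4207
C = 160·0.9560·0.5239 − 170·0.9162·0.4207 = 80.1357 − 65.5257 = 14.6100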